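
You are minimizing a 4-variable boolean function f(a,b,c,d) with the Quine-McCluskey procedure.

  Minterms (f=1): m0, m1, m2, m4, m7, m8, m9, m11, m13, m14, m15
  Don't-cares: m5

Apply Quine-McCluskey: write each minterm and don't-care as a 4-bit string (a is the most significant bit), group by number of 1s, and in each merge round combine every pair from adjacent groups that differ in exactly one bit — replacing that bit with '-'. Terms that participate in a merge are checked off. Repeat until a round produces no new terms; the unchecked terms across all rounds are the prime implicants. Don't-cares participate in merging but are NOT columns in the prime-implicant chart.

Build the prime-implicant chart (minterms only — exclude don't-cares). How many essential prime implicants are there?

6

[col 0] 0000*, 0001*, 0010*, 0100*, 0101*, 0111*, 1000*, 1001*, 1011*, 1101*, 1110*, 1111*
[col 1] -000*, -001*, -101*, -111*, 0-00*, 0-01*, 00-0, 000-*, 01-1*, 010-*, 1-01*, 1-11*, 10-1*, 100-*, 11-1*, 111-
[col 2] --01, -00-, -1-1, 0-0-, 1--1
Prime implicants: --01, -00-, -1-1, 0-0-, 00-0, 1--1, 111-
PI chart (minterm → PIs covering it):
  0 | -00-,0-0-,00-0
  1 | --01,-00-,0-0-
  2 | 00-0  (sole → essential)
  4 | 0-0-  (sole → essential)
  7 | -1-1  (sole → essential)
  8 | -00-  (sole → essential)
  9 | --01,-00-,1--1
  11 | 1--1  (sole → essential)
  13 | --01,-1-1,1--1
  14 | 111-  (sole → essential)
  15 | -1-1,1--1,111-
Essential prime implicants: -00-, -1-1, 0-0-, 00-0, 1--1, 111-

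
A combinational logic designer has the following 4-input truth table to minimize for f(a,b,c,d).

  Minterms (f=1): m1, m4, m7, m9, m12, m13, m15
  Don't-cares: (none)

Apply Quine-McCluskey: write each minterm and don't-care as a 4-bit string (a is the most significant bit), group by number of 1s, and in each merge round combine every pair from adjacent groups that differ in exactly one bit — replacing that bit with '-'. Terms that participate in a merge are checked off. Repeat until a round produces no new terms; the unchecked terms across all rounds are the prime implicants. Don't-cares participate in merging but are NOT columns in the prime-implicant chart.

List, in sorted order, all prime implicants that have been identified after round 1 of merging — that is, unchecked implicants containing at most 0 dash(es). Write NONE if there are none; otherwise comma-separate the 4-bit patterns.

size-2^0 implicants → 0001(✓)  0100(✓)  0111(✓)  1001(✓)  1100(✓)  1101(✓)  1111(✓)
size-2^1 implicants → -001  -100  -111  1-01  11-1  110-
Unchecked terms (primes): -001, -100, -111, 1-01, 11-1, 110-

NONE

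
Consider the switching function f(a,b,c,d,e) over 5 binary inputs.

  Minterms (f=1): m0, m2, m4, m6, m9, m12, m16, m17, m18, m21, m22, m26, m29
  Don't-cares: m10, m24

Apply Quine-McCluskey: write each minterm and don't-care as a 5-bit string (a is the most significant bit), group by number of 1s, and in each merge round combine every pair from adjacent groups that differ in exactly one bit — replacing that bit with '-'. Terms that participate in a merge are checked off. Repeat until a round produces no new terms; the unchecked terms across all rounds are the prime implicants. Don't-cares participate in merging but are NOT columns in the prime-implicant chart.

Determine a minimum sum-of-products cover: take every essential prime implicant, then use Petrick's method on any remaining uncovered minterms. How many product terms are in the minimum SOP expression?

7

size-2^0 implicants → 00000(✓)  00010(✓)  00100(✓)  00110(✓)  01001  01010(✓)  01100(✓)  10000(✓)  10001(✓)  10010(✓)  10101(✓)  10110(✓)  11000(✓)  11010(✓)  11101(✓)
size-2^1 implicants → -0000(✓)  -0010(✓)  -0110(✓)  -1010(✓)  0-010(✓)  0-100  00-00(✓)  00-10(✓)  000-0(✓)  001-0(✓)  1-000(✓)  1-010(✓)  1-101  10-01  10-10(✓)  100-0(✓)  1000-  110-0(✓)
size-2^2 implicants → --010  -0-10  -00-0  00--0  1-0-0
Unchecked terms (primes): --010, -0-10, -00-0, 0-100, 00--0, 01001, 1-0-0, 1-101, 10-01, 1000-
Minterm coverage:
  m0 ⊆ -00-0,00--0
  m2 ⊆ --010,-0-10,-00-0,00--0
  m4 ⊆ 0-100,00--0
  m6 ⊆ -0-10,00--0
  m9 ⊆ 01001 [E]
  m12 ⊆ 0-100 [E]
  m16 ⊆ -00-0,1-0-0,1000-
  m17 ⊆ 10-01,1000-
  m18 ⊆ --010,-0-10,-00-0,1-0-0
  m21 ⊆ 1-101,10-01
  m22 ⊆ -0-10 [E]
  m26 ⊆ --010,1-0-0
  m29 ⊆ 1-101 [E]
E = {-0-10, 0-100, 01001, 1-101}
Petrick residual → --010, -00-0, 10-01
Cover = c'de' + b'de' + b'c'e' + a'cd'e' + a'bc'd'e + acd'e + ab'd'e  |cover|=7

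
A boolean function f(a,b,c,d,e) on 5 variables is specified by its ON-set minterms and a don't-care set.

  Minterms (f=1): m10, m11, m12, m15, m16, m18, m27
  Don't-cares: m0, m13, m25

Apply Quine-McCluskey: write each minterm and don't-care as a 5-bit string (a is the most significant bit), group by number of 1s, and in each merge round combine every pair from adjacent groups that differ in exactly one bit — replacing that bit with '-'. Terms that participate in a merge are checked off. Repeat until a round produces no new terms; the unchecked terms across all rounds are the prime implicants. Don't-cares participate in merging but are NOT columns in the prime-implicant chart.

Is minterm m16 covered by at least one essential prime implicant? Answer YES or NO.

YES

size-2^0 implicants → 00000(✓)  01010(✓)  01011(✓)  01100(✓)  01101(✓)  01111(✓)  10000(✓)  10010(✓)  11001(✓)  11011(✓)
size-2^1 implicants → -0000  -1011  01-11  0101-  011-1  0110-  100-0  110-1
Unchecked terms (primes): -0000, -1011, 01-11, 0101-, 011-1, 0110-, 100-0, 110-1
Minterm coverage:
  m10 ⊆ 0101- [E]
  m11 ⊆ -1011,01-11,0101-
  m12 ⊆ 0110- [E]
  m15 ⊆ 01-11,011-1
  m16 ⊆ -0000,100-0
  m18 ⊆ 100-0 [E]
  m27 ⊆ -1011,110-1
E = {0101-, 0110-, 100-0}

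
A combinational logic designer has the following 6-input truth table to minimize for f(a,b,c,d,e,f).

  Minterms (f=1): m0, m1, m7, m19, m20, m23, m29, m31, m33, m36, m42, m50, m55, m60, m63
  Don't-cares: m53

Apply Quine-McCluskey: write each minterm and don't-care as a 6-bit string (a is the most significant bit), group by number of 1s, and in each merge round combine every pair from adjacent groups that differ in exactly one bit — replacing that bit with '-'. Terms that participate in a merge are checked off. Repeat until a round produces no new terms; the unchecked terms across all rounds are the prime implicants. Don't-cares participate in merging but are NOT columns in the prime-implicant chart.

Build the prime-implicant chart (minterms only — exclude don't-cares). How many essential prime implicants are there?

size-2^0 implicants → 000000(✓)  000001(✓)  000111(✓)  010011(✓)  010100  010111(✓)  011101(✓)  011111(✓)  100001(✓)  100100  101010  110010  110101(✓)  110111(✓)  111100  111111(✓)
size-2^1 implicants → -00001  -10111(✓)  -11111(✓)  0-0111  00000-  01-111(✓)  010-11  0111-1  11-111(✓)  1101-1
size-2^2 implicants → -1-111
Unchecked terms (primes): -00001, -1-111, 0-0111, 00000-, 010-11, 010100, 0111-1, 100100, 101010, 110010, 1101-1, 111100
Minterm coverage:
  m0 ⊆ 00000- [E]
  m1 ⊆ -00001,00000-
  m7 ⊆ 0-0111 [E]
  m19 ⊆ 010-11 [E]
  m20 ⊆ 010100 [E]
  m23 ⊆ -1-111,0-0111,010-11
  m29 ⊆ 0111-1 [E]
  m31 ⊆ -1-111,0111-1
  m33 ⊆ -00001 [E]
  m36 ⊆ 100100 [E]
  m42 ⊆ 101010 [E]
  m50 ⊆ 110010 [E]
  m55 ⊆ -1-111,1101-1
  m60 ⊆ 111100 [E]
  m63 ⊆ -1-111 [E]
E = {-00001, -1-111, 0-0111, 00000-, 010-11, 010100, 0111-1, 100100, 101010, 110010, 111100}

11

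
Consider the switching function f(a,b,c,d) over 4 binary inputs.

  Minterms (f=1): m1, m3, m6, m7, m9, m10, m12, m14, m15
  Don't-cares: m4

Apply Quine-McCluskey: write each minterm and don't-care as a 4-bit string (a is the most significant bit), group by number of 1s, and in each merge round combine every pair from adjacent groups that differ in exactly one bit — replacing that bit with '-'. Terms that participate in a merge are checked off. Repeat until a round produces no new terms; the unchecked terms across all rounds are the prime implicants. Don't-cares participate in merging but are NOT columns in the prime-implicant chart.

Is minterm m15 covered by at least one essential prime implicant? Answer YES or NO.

[col 0] 0001*, 0011*, 0100*, 0110*, 0111*, 1001*, 1010*, 1100*, 1110*, 1111*
[col 1] -001, -100*, -110*, -111*, 0-11, 00-1, 01-0*, 011-*, 1-10, 11-0*, 111-*
[col 2] -1-0, -11-
Prime implicants: -001, -1-0, -11-, 0-11, 00-1, 1-10
PI chart (minterm → PIs covering it):
  1 | -001,00-1
  3 | 0-11,00-1
  6 | -1-0,-11-
  7 | -11-,0-11
  9 | -001  (sole → essential)
  10 | 1-10  (sole → essential)
  12 | -1-0  (sole → essential)
  14 | -1-0,-11-,1-10
  15 | -11-  (sole → essential)
Essential prime implicants: -001, -1-0, -11-, 1-10

YES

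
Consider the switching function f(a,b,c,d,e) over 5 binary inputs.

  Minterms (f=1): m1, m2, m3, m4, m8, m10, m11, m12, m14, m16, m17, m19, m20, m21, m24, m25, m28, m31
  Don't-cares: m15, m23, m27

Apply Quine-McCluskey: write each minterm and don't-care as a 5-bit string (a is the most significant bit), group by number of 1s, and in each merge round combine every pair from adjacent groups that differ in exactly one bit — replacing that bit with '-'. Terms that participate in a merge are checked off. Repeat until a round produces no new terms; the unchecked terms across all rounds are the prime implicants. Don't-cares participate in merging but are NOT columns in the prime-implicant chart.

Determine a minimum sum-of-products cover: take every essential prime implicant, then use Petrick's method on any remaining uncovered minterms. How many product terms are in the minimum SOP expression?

7

[col 0] 00001*, 00010*, 00011*, 00100*, 01000*, 01010*, 01011*, 01100*, 01110*, 01111*, 10000*, 10001*, 10011*, 10100*, 10101*, 10111*, 11000*, 11001*, 11011*, 11100*, 11111*
[col 1] -0001*, -0011*, -0100*, -1000*, -1011*, -1100*, -1111*, 0-010*, 0-011*, 0-100*, 000-1*, 0001-*, 01-00*, 01-10*, 01-11*, 010-0*, 0101-*, 011-0*, 0111-*, 1-000*, 1-001*, 1-011*, 1-100*, 1-111*, 10-00*, 10-01*, 10-11*, 100-1*, 1000-*, 101-1*, 1010-*, 11-00*, 11-11*, 110-1*, 1100-*
[col 2] --011, --100, -00-1, -1-00, -1-11, 0-01-, 01--0, 01-1-, 1--00, 1--11, 1-0-1, 1-00-, 10--1, 10-0-
Prime implicants: --011, --100, -00-1, -1-00, -1-11, 0-01-, 01--0, 01-1-, 1--00, 1--11, 1-0-1, 1-00-, 10--1, 10-0-
PI chart (minterm → PIs covering it):
  1 | -00-1  (sole → essential)
  2 | 0-01-  (sole → essential)
  3 | --011,-00-1,0-01-
  4 | --100  (sole → essential)
  8 | -1-00,01--0
  10 | 0-01-,01--0,01-1-
  11 | --011,-1-11,0-01-,01-1-
  12 | --100,-1-00,01--0
  14 | 01--0,01-1-
  16 | 1--00,1-00-,10-0-
  17 | -00-1,1-0-1,1-00-,10--1,10-0-
  19 | --011,-00-1,1--11,1-0-1,10--1
  20 | --100,1--00,10-0-
  21 | 10--1,10-0-
  24 | -1-00,1--00,1-00-
  25 | 1-0-1,1-00-
  28 | --100,-1-00,1--00
  31 | -1-11,1--11
Essential prime implicants: --100, -00-1, 0-01-
Petrick residual → -1-11, 01--0, 1-00-, 10--1
Minimum SOP uses 7 PIs: cd'e' + b'c'e + bde + a'c'd + a'be' + ac'd' + ab'e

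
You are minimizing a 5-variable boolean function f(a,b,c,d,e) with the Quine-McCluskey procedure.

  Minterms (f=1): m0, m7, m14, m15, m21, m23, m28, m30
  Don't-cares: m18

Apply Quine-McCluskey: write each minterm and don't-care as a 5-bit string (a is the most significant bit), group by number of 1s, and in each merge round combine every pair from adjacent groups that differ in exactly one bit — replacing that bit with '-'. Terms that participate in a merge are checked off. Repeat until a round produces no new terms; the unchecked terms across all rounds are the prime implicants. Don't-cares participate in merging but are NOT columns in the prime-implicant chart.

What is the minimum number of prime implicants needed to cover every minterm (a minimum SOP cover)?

5

Round 0: 00000 00111✓ 01110✓ 01111✓ 10010 10101✓ 10111✓ 11100✓ 11110✓
Round 1: -0111 -1110 0-111 0111- 101-1 111-0
PIs = {-0111, -1110, 0-111, 00000, 0111-, 10010, 101-1, 111-0}
Coverage chart:
  m0: 00000 ←essential
  m7: -0111,0-111
  m14: -1110,0111-
  m15: 0-111,0111-
  m21: 101-1 ←essential
  m23: -0111,101-1
  m28: 111-0 ←essential
  m30: -1110,111-0
Essential: 00000, 101-1, 111-0
Petrick residual → -0111, 0111-
Min cover (5 terms): b'cde + a'b'c'd'e' + a'bcd + ab'ce + abce'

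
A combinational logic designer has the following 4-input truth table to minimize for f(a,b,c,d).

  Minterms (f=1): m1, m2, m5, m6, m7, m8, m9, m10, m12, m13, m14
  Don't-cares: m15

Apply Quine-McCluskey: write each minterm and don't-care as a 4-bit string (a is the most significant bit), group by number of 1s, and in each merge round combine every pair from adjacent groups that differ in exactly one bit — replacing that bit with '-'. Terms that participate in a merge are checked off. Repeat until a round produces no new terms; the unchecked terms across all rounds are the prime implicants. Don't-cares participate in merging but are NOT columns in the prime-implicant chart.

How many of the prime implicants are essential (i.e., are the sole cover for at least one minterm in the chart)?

2

size-2^0 implicants → 0001(✓)  0010(✓)  0101(✓)  0110(✓)  0111(✓)  1000(✓)  1001(✓)  1010(✓)  1100(✓)  1101(✓)  1110(✓)  1111(✓)
size-2^1 implicants → -001(✓)  -010(✓)  -101(✓)  -110(✓)  -111(✓)  0-01(✓)  0-10(✓)  01-1(✓)  011-(✓)  1-00(✓)  1-01(✓)  1-10(✓)  10-0(✓)  100-(✓)  11-0(✓)  11-1(✓)  110-(✓)  111-(✓)
size-2^2 implicants → --01  --10  -1-1  -11-  1--0  1-0-  11--
Unchecked terms (primes): --01, --10, -1-1, -11-, 1--0, 1-0-, 11--
Minterm coverage:
  m1 ⊆ --01 [E]
  m2 ⊆ --10 [E]
  m5 ⊆ --01,-1-1
  m6 ⊆ --10,-11-
  m7 ⊆ -1-1,-11-
  m8 ⊆ 1--0,1-0-
  m9 ⊆ --01,1-0-
  m10 ⊆ --10,1--0
  m12 ⊆ 1--0,1-0-,11--
  m13 ⊆ --01,-1-1,1-0-,11--
  m14 ⊆ --10,-11-,1--0,11--
E = {--01, --10}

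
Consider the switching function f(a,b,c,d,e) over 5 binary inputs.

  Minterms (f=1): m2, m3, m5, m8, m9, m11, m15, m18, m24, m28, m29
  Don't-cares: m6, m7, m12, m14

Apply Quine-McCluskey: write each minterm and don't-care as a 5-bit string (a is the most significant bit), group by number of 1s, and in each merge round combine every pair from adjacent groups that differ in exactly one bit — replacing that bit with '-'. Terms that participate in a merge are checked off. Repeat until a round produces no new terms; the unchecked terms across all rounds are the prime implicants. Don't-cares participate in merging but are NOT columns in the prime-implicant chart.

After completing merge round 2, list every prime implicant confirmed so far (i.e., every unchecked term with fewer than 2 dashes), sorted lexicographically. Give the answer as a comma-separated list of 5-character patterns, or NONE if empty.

-0010, 001-1, 010-1, 0100-, 011-0, 1110-

[col 0] 00010*, 00011*, 00101*, 00110*, 00111*, 01000*, 01001*, 01011*, 01100*, 01110*, 01111*, 10010*, 11000*, 11100*, 11101*
[col 1] -0010, -1000*, -1100*, 0-011*, 0-110*, 0-111*, 00-10*, 00-11*, 0001-*, 001-1, 0011-*, 01-00*, 01-11*, 010-1, 0100-, 011-0, 0111-*, 11-00*, 1110-
[col 2] -1-00, 0--11, 0-11-, 00-1-
Prime implicants: -0010, -1-00, 0--11, 0-11-, 00-1-, 001-1, 010-1, 0100-, 011-0, 1110-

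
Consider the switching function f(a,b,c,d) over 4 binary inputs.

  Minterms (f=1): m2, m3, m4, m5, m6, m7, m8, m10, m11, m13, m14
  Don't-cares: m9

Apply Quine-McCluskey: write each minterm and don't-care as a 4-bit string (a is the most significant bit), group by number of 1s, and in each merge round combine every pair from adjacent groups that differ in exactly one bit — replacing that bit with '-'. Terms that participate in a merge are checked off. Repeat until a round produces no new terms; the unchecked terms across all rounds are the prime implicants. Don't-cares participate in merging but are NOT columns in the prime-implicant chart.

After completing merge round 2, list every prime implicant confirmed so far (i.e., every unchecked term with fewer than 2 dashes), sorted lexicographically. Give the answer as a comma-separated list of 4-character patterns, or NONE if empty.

-101, 1-01

[col 0] 0010*, 0011*, 0100*, 0101*, 0110*, 0111*, 1000*, 1001*, 1010*, 1011*, 1101*, 1110*
[col 1] -010*, -011*, -101, -110*, 0-10*, 0-11*, 001-*, 01-0*, 01-1*, 010-*, 011-*, 1-01, 1-10*, 10-0*, 10-1*, 100-*, 101-*
[col 2] --10, -01-, 0-1-, 01--, 10--
Prime implicants: --10, -01-, -101, 0-1-, 01--, 1-01, 10--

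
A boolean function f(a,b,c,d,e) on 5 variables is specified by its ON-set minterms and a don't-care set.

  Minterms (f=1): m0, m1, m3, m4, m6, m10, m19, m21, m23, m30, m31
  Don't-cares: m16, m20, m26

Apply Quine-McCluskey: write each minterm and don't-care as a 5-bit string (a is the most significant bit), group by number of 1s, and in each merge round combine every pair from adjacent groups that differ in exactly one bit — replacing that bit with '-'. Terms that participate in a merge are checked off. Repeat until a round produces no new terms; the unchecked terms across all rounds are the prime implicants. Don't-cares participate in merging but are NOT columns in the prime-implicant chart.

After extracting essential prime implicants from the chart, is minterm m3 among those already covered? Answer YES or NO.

size-2^0 implicants → 00000(✓)  00001(✓)  00011(✓)  00100(✓)  00110(✓)  01010(✓)  10000(✓)  10011(✓)  10100(✓)  10101(✓)  10111(✓)  11010(✓)  11110(✓)  11111(✓)
size-2^1 implicants → -0000(✓)  -0011  -0100(✓)  -1010  00-00(✓)  000-1  0000-  001-0  1-111  10-00(✓)  10-11  101-1  1010-  11-10  1111-
size-2^2 implicants → -0-00
Unchecked terms (primes): -0-00, -0011, -1010, 000-1, 0000-, 001-0, 1-111, 10-11, 101-1, 1010-, 11-10, 1111-
Minterm coverage:
  m0 ⊆ -0-00,0000-
  m1 ⊆ 000-1,0000-
  m3 ⊆ -0011,000-1
  m4 ⊆ -0-00,001-0
  m6 ⊆ 001-0 [E]
  m10 ⊆ -1010 [E]
  m19 ⊆ -0011,10-11
  m21 ⊆ 101-1,1010-
  m23 ⊆ 1-111,10-11,101-1
  m30 ⊆ 11-10,1111-
  m31 ⊆ 1-111,1111-
E = {-1010, 001-0}

NO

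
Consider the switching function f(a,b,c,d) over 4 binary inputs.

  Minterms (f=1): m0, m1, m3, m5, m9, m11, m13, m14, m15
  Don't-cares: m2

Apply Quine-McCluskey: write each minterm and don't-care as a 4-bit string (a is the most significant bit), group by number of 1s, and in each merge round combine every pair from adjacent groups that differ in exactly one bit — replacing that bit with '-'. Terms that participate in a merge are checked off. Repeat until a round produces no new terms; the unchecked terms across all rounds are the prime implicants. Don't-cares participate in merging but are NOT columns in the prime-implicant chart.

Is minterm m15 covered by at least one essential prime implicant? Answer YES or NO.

size-2^0 implicants → 0000(✓)  0001(✓)  0010(✓)  0011(✓)  0101(✓)  1001(✓)  1011(✓)  1101(✓)  1110(✓)  1111(✓)
size-2^1 implicants → -001(✓)  -011(✓)  -101(✓)  0-01(✓)  00-0(✓)  00-1(✓)  000-(✓)  001-(✓)  1-01(✓)  1-11(✓)  10-1(✓)  11-1(✓)  111-
size-2^2 implicants → --01  -0-1  00--  1--1
Unchecked terms (primes): --01, -0-1, 00--, 1--1, 111-
Minterm coverage:
  m0 ⊆ 00-- [E]
  m1 ⊆ --01,-0-1,00--
  m3 ⊆ -0-1,00--
  m5 ⊆ --01 [E]
  m9 ⊆ --01,-0-1,1--1
  m11 ⊆ -0-1,1--1
  m13 ⊆ --01,1--1
  m14 ⊆ 111- [E]
  m15 ⊆ 1--1,111-
E = {--01, 00--, 111-}

YES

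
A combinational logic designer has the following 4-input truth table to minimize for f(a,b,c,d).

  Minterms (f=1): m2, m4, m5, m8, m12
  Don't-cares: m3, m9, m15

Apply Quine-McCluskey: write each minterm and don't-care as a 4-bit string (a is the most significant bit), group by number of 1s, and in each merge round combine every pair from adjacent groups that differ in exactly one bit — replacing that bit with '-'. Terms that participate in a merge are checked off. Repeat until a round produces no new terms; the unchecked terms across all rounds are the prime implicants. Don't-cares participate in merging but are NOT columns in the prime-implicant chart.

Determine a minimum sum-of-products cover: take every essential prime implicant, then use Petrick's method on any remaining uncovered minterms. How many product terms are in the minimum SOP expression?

3

[col 0] 0010*, 0011*, 0100*, 0101*, 1000*, 1001*, 1100*, 1111
[col 1] -100, 001-, 010-, 1-00, 100-
Prime implicants: -100, 001-, 010-, 1-00, 100-, 1111
PI chart (minterm → PIs covering it):
  2 | 001-  (sole → essential)
  4 | -100,010-
  5 | 010-  (sole → essential)
  8 | 1-00,100-
  12 | -100,1-00
Essential prime implicants: 001-, 010-
Petrick residual → 1-00
Minimum SOP uses 3 PIs: a'b'c + a'bc' + ac'd'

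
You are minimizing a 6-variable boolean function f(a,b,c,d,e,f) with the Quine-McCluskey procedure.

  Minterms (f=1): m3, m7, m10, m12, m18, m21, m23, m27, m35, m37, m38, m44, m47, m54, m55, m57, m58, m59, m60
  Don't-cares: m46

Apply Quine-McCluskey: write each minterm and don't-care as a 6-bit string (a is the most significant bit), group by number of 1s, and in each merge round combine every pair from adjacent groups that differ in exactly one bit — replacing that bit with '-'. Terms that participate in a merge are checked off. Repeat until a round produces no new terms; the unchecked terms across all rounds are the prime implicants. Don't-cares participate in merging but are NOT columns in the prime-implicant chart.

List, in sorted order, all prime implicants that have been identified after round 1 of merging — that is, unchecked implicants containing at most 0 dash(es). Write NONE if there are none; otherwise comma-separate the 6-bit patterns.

size-2^0 implicants → 000011(✓)  000111(✓)  001010  001100(✓)  010010  010101(✓)  010111(✓)  011011(✓)  100011(✓)  100101  100110(✓)  101100(✓)  101110(✓)  101111(✓)  110110(✓)  110111(✓)  111001(✓)  111010(✓)  111011(✓)  111100(✓)
size-2^1 implicants → -00011  -01100  -10111  -11011  0-0111  000-11  0101-1  1-0110  1-1100  10-110  1011-0  10111-  11011-  1110-1  11101-
Unchecked terms (primes): -00011, -01100, -10111, -11011, 0-0111, 000-11, 001010, 010010, 0101-1, 1-0110, 1-1100, 10-110, 100101, 1011-0, 10111-, 11011-, 1110-1, 11101-

001010, 010010, 100101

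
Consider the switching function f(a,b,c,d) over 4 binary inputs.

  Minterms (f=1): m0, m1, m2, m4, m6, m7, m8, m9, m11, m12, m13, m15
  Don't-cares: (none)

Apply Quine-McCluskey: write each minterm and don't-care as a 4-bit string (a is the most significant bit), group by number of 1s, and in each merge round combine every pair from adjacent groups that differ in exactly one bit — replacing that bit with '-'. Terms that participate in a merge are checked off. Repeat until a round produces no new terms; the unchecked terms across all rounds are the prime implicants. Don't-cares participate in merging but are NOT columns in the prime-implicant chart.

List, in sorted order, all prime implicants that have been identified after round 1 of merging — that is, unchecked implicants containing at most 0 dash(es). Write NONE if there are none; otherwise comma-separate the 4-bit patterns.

NONE

[col 0] 0000*, 0001*, 0010*, 0100*, 0110*, 0111*, 1000*, 1001*, 1011*, 1100*, 1101*, 1111*
[col 1] -000*, -001*, -100*, -111, 0-00*, 0-10*, 00-0*, 000-*, 01-0*, 011-, 1-00*, 1-01*, 1-11*, 10-1*, 100-*, 11-1*, 110-*
[col 2] --00, -00-, 0--0, 1--1, 1-0-
Prime implicants: --00, -00-, -111, 0--0, 011-, 1--1, 1-0-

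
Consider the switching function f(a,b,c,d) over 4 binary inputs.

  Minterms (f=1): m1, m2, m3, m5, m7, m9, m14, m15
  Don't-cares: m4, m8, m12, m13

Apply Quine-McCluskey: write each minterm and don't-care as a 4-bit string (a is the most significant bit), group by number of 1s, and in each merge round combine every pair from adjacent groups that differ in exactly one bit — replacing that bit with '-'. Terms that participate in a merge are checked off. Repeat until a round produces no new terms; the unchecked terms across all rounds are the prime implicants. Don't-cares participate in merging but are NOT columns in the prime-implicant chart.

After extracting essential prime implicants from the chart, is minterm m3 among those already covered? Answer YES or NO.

Round 0: 0001✓ 0010✓ 0011✓ 0100✓ 0101✓ 0111✓ 1000✓ 1001✓ 1100✓ 1101✓ 1110✓ 1111✓
Round 1: -001✓ -100✓ -101✓ -111✓ 0-01✓ 0-11✓ 00-1✓ 001- 01-1✓ 010-✓ 1-00✓ 1-01✓ 100-✓ 11-0✓ 11-1✓ 110-✓ 111-✓
Round 2: --01 -1-1 -10- 0--1 1-0- 11--
PIs = {--01, -1-1, -10-, 0--1, 001-, 1-0-, 11--}
Coverage chart:
  m1: --01,0--1
  m2: 001- ←essential
  m3: 0--1,001-
  m5: --01,-1-1,-10-,0--1
  m7: -1-1,0--1
  m9: --01,1-0-
  m14: 11-- ←essential
  m15: -1-1,11--
Essential: 001-, 11--

YES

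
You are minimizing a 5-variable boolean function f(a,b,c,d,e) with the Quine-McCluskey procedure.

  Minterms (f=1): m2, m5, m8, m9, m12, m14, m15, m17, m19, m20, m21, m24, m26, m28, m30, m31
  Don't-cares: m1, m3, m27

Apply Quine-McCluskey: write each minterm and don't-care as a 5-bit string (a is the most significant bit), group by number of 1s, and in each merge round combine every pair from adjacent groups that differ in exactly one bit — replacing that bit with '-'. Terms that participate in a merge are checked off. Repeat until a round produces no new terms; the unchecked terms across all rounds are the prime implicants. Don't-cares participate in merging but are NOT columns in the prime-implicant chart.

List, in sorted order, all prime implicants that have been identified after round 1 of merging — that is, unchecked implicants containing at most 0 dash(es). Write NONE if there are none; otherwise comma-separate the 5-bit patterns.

NONE

size-2^0 implicants → 00001(✓)  00010(✓)  00011(✓)  00101(✓)  01000(✓)  01001(✓)  01100(✓)  01110(✓)  01111(✓)  10001(✓)  10011(✓)  10100(✓)  10101(✓)  11000(✓)  11010(✓)  11011(✓)  11100(✓)  11110(✓)  11111(✓)
size-2^1 implicants → -0001(✓)  -0011(✓)  -0101(✓)  -1000(✓)  -1100(✓)  -1110(✓)  -1111(✓)  0-001  00-01(✓)  000-1(✓)  0001-  01-00(✓)  0100-  011-0(✓)  0111-(✓)  1-011  1-100  10-01(✓)  100-1(✓)  1010-  11-00(✓)  11-10(✓)  11-11(✓)  110-0(✓)  1101-(✓)  111-0(✓)  1111-(✓)
size-2^2 implicants → -0-01  -00-1  -1-00  -11-0  -111-  11--0  11-1-
Unchecked terms (primes): -0-01, -00-1, -1-00, -11-0, -111-, 0-001, 0001-, 0100-, 1-011, 1-100, 1010-, 11--0, 11-1-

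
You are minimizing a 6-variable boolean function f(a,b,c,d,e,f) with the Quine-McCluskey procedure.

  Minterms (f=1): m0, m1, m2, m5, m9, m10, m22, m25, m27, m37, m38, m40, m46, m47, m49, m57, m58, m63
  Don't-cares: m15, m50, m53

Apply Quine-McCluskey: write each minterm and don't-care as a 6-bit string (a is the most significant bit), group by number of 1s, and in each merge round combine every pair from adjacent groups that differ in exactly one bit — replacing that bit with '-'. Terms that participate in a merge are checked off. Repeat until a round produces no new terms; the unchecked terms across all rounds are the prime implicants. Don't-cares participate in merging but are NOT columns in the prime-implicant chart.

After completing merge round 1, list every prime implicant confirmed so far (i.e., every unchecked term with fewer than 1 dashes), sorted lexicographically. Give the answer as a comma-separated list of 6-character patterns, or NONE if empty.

size-2^0 implicants → 000000(✓)  000001(✓)  000010(✓)  000101(✓)  001001(✓)  001010(✓)  001111(✓)  010110  011001(✓)  011011(✓)  100101(✓)  100110(✓)  101000  101110(✓)  101111(✓)  110001(✓)  110010(✓)  110101(✓)  111001(✓)  111010(✓)  111111(✓)
size-2^1 implicants → -00101  -01111  -11001  0-1001  00-001  00-010  000-01  0000-0  00000-  0110-1  1-0101  1-1111  10-110  10111-  11-001  11-010  110-01
Unchecked terms (primes): -00101, -01111, -11001, 0-1001, 00-001, 00-010, 000-01, 0000-0, 00000-, 010110, 0110-1, 1-0101, 1-1111, 10-110, 101000, 10111-, 11-001, 11-010, 110-01

010110, 101000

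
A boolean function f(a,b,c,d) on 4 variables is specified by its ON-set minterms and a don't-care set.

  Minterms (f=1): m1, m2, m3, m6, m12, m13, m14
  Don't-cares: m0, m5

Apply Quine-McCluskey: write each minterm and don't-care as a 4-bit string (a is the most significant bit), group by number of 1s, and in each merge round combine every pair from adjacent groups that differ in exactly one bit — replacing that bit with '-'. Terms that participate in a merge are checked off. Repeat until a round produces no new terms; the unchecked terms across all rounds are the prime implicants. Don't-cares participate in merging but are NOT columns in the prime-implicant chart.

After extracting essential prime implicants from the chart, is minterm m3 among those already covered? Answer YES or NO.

YES

[col 0] 0000*, 0001*, 0010*, 0011*, 0101*, 0110*, 1100*, 1101*, 1110*
[col 1] -101, -110, 0-01, 0-10, 00-0*, 00-1*, 000-*, 001-*, 11-0, 110-
[col 2] 00--
Prime implicants: -101, -110, 0-01, 0-10, 00--, 11-0, 110-
PI chart (minterm → PIs covering it):
  1 | 0-01,00--
  2 | 0-10,00--
  3 | 00--  (sole → essential)
  6 | -110,0-10
  12 | 11-0,110-
  13 | -101,110-
  14 | -110,11-0
Essential prime implicants: 00--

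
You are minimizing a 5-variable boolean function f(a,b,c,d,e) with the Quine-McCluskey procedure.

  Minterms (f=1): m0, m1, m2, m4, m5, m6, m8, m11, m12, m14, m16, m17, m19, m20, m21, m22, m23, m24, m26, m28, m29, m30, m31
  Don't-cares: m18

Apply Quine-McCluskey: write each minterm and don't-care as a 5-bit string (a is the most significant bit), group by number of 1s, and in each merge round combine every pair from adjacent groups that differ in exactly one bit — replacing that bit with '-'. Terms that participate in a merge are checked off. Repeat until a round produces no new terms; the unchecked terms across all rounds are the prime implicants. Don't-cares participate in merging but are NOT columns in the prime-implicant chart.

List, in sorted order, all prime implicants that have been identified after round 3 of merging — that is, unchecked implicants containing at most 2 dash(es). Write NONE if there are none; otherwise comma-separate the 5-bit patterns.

Round 0: 00000✓ 00001✓ 00010✓ 00100✓ 00101✓ 00110✓ 01000✓ 01011 01100✓ 01110✓ 10000✓ 10001✓ 10010✓ 10011✓ 10100✓ 10101✓ 10110✓ 10111✓ 11000✓ 11010✓ 11100✓ 11101✓ 11110✓ 11111✓
Round 1: -0000✓ -0001✓ -0010✓ -0100✓ -0101✓ -0110✓ -1000✓ -1100✓ -1110✓ 0-000✓ 0-100✓ 0-110✓ 00-00✓ 00-01✓ 00-10✓ 000-0✓ 0000-✓ 001-0✓ 0010-✓ 01-00✓ 011-0✓ 1-000✓ 1-010✓ 1-100✓ 1-101✓ 1-110✓ 1-111✓ 10-00✓ 10-01✓ 10-10✓ 10-11✓ 100-0✓ 100-1✓ 1000-✓ 1001-✓ 101-0✓ 101-1✓ 1010-✓ 1011-✓ 11-00✓ 11-10✓ 110-0✓ 111-0✓ 111-1✓ 1110-✓ 1111-✓
Round 2: --000✓ --100✓ --110✓ -0-00✓ -0-01✓ -0-10✓ -00-0✓ -000-✓ -01-0✓ -010-✓ -1-00✓ -11-0✓ 0--00✓ 0-1-0✓ 00--0✓ 00-0-✓ 1--00✓ 1--10✓ 1-0-0✓ 1-1-0✓ 1-1-1✓ 1-10-✓ 1-11-✓ 10--0✓ 10--1✓ 10-0-✓ 10-1-✓ 100--✓ 101--✓ 11--0✓ 111--✓
Round 3: ---00 --1-0 -0--0 -0-0- 1---0 1-1-- 10---
PIs = {---00, --1-0, -0--0, -0-0-, 01011, 1---0, 1-1--, 10---}

01011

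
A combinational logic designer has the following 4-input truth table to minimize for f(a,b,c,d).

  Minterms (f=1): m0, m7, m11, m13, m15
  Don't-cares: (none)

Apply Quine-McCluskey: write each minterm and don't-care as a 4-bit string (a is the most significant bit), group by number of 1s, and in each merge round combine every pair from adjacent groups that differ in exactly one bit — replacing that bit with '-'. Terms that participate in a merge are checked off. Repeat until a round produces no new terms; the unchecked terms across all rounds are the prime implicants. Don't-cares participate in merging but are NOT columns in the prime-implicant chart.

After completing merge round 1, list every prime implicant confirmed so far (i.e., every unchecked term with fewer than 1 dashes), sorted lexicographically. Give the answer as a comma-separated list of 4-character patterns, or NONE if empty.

size-2^0 implicants → 0000  0111(✓)  1011(✓)  1101(✓)  1111(✓)
size-2^1 implicants → -111  1-11  11-1
Unchecked terms (primes): -111, 0000, 1-11, 11-1

0000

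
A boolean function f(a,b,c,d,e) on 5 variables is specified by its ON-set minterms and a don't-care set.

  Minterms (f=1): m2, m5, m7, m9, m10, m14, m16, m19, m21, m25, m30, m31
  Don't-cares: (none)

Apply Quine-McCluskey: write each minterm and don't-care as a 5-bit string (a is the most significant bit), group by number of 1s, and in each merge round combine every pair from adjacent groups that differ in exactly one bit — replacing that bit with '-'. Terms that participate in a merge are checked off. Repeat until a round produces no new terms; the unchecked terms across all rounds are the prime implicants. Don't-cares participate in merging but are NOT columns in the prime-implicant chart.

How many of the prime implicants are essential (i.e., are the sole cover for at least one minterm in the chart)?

[col 0] 00010*, 00101*, 00111*, 01001*, 01010*, 01110*, 10000, 10011, 10101*, 11001*, 11110*, 11111*
[col 1] -0101, -1001, -1110, 0-010, 001-1, 01-10, 1111-
Prime implicants: -0101, -1001, -1110, 0-010, 001-1, 01-10, 10000, 10011, 1111-
PI chart (minterm → PIs covering it):
  2 | 0-010  (sole → essential)
  5 | -0101,001-1
  7 | 001-1  (sole → essential)
  9 | -1001  (sole → essential)
  10 | 0-010,01-10
  14 | -1110,01-10
  16 | 10000  (sole → essential)
  19 | 10011  (sole → essential)
  21 | -0101  (sole → essential)
  25 | -1001  (sole → essential)
  30 | -1110,1111-
  31 | 1111-  (sole → essential)
Essential prime implicants: -0101, -1001, 0-010, 001-1, 10000, 10011, 1111-

7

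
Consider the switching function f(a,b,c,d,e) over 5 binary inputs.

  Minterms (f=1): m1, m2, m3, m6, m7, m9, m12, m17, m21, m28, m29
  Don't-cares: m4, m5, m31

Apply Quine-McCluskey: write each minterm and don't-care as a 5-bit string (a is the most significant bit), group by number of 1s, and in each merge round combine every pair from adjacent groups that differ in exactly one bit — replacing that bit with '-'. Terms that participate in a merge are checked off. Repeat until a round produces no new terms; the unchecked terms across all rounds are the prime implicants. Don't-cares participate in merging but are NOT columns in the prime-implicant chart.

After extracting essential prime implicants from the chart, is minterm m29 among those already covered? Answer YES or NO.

[col 0] 00001*, 00010*, 00011*, 00100*, 00101*, 00110*, 00111*, 01001*, 01100*, 10001*, 10101*, 11100*, 11101*, 11111*
[col 1] -0001*, -0101*, -1100, 0-001, 0-100, 00-01*, 00-10*, 00-11*, 000-1*, 0001-*, 001-0*, 001-1*, 0010-*, 0011-*, 1-101, 10-01*, 111-1, 1110-
[col 2] -0-01, 00--1, 00-1-, 001--
Prime implicants: -0-01, -1100, 0-001, 0-100, 00--1, 00-1-, 001--, 1-101, 111-1, 1110-
PI chart (minterm → PIs covering it):
  1 | -0-01,0-001,00--1
  2 | 00-1-  (sole → essential)
  3 | 00--1,00-1-
  6 | 00-1-,001--
  7 | 00--1,00-1-,001--
  9 | 0-001  (sole → essential)
  12 | -1100,0-100
  17 | -0-01  (sole → essential)
  21 | -0-01,1-101
  28 | -1100,1110-
  29 | 1-101,111-1,1110-
Essential prime implicants: -0-01, 0-001, 00-1-

NO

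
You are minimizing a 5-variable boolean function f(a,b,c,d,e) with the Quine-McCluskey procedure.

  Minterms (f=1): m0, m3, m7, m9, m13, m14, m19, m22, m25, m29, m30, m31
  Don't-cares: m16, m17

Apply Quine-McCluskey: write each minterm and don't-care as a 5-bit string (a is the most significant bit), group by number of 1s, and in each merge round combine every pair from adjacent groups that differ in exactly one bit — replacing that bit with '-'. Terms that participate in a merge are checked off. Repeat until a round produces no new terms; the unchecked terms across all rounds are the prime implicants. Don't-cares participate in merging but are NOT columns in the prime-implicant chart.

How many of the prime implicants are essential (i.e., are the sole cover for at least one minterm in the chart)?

5

[col 0] 00000*, 00011*, 00111*, 01001*, 01101*, 01110*, 10000*, 10001*, 10011*, 10110*, 11001*, 11101*, 11110*, 11111*
[col 1] -0000, -0011, -1001*, -1101*, -1110, 00-11, 01-01*, 1-001, 1-110, 100-1, 1000-, 11-01*, 111-1, 1111-
[col 2] -1-01
Prime implicants: -0000, -0011, -1-01, -1110, 00-11, 1-001, 1-110, 100-1, 1000-, 111-1, 1111-
PI chart (minterm → PIs covering it):
  0 | -0000  (sole → essential)
  3 | -0011,00-11
  7 | 00-11  (sole → essential)
  9 | -1-01  (sole → essential)
  13 | -1-01  (sole → essential)
  14 | -1110  (sole → essential)
  19 | -0011,100-1
  22 | 1-110  (sole → essential)
  25 | -1-01,1-001
  29 | -1-01,111-1
  30 | -1110,1-110,1111-
  31 | 111-1,1111-
Essential prime implicants: -0000, -1-01, -1110, 00-11, 1-110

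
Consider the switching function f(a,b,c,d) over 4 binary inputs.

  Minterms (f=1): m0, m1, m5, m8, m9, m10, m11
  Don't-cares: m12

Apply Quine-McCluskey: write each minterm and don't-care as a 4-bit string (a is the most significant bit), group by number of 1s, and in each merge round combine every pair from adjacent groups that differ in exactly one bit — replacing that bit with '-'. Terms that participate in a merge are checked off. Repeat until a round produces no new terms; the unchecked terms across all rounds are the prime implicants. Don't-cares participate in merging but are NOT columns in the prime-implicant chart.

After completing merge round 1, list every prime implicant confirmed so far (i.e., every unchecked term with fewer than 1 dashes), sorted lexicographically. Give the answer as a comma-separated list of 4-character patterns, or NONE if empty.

[col 0] 0000*, 0001*, 0101*, 1000*, 1001*, 1010*, 1011*, 1100*
[col 1] -000*, -001*, 0-01, 000-*, 1-00, 10-0*, 10-1*, 100-*, 101-*
[col 2] -00-, 10--
Prime implicants: -00-, 0-01, 1-00, 10--

NONE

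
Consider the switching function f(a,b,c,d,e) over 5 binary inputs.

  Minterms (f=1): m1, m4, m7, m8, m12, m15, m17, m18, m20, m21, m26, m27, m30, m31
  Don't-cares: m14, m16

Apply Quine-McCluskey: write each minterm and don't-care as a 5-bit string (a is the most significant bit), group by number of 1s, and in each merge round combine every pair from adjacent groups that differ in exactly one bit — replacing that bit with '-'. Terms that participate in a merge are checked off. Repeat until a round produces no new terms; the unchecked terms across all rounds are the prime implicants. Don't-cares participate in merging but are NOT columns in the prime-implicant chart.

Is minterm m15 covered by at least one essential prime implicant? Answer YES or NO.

YES

Round 0: 00001✓ 00100✓ 00111✓ 01000✓ 01100✓ 01110✓ 01111✓ 10000✓ 10001✓ 10010✓ 10100✓ 10101✓ 11010✓ 11011✓ 11110✓ 11111✓
Round 1: -0001 -0100 -1110✓ -1111✓ 0-100 0-111 01-00 011-0 0111-✓ 1-010 10-00✓ 10-01✓ 100-0 1000-✓ 1010-✓ 11-10✓ 11-11✓ 1101-✓ 1111-✓
Round 2: -111- 10-0- 11-1-
PIs = {-0001, -0100, -111-, 0-100, 0-111, 01-00, 011-0, 1-010, 10-0-, 100-0, 11-1-}
Coverage chart:
  m1: -0001 ←essential
  m4: -0100,0-100
  m7: 0-111 ←essential
  m8: 01-00 ←essential
  m12: 0-100,01-00,011-0
  m15: -111-,0-111
  m17: -0001,10-0-
  m18: 1-010,100-0
  m20: -0100,10-0-
  m21: 10-0- ←essential
  m26: 1-010,11-1-
  m27: 11-1- ←essential
  m30: -111-,11-1-
  m31: -111-,11-1-
Essential: -0001, 0-111, 01-00, 10-0-, 11-1-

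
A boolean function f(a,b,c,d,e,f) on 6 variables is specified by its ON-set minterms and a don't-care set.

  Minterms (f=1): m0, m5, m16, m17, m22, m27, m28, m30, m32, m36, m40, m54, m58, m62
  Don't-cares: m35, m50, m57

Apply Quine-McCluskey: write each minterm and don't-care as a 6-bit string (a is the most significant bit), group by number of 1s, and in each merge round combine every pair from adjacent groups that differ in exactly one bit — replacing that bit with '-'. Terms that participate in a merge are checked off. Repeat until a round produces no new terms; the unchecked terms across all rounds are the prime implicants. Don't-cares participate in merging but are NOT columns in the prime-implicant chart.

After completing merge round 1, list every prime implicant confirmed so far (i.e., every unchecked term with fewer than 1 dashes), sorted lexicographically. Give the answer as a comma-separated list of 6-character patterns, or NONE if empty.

Round 0: 000000✓ 000101 010000✓ 010001✓ 010110✓ 011011 011100✓ 011110✓ 100000✓ 100011 100100✓ 101000✓ 110010✓ 110110✓ 111001 111010✓ 111110✓
Round 1: -00000 -10110✓ -11110✓ 0-0000 01-110✓ 01000- 0111-0 10-000 100-00 11-010✓ 11-110✓ 110-10✓ 111-10✓
Round 2: -1-110 11--10
PIs = {-00000, -1-110, 0-0000, 000101, 01000-, 011011, 0111-0, 10-000, 100-00, 100011, 11--10, 111001}

000101, 011011, 100011, 111001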